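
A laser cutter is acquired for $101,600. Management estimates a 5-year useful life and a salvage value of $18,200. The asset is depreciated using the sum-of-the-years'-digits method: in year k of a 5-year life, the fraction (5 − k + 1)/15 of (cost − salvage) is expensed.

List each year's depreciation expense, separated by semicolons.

$27,800; $22,240; $16,680; $11,120; $5,560

Depreciable base = $101,600 − $18,200 = $83,400.
Sum of the years' digits = 5+4+3+2+1 = 15.
Year 1: $83,400 × 5/15 = $27,800. Book value $73,800.
Year 2: $83,400 × 4/15 = $22,240. Book value $51,560.
Year 3: $83,400 × 3/15 = $16,680. Book value $34,880.
Year 4: $83,400 × 2/15 = $11,120. Book value $23,760.
Year 5: $83,400 × 1/15 = $5,560. Book value $18,200.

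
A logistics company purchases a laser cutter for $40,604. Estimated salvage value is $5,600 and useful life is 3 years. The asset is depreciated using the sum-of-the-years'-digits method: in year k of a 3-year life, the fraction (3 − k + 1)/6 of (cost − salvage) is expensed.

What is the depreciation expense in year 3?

Depreciable base = $40,604 − $5,600 = $35,004.
Sum of the years' digits = 3+2+1 = 6.
Year 1: $35,004 × 3/6 = $17,502. Book value $23,102.
Year 2: $35,004 × 2/6 = $11,668. Book value $11,434.
Year 3: $35,004 × 1/6 = $5,834. Book value $5,600.

$5,834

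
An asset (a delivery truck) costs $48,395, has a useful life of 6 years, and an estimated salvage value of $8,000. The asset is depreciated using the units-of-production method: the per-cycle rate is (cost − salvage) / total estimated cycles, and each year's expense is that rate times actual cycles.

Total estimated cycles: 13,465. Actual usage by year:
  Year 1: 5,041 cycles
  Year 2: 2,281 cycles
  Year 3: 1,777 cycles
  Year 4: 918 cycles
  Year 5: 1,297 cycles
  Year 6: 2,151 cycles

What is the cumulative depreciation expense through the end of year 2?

Depreciable base = $48,395 − $8,000 = $40,395.
Rate = $40,395 / 13,465 cycles = $3 per cycle.
Year 1: 5,041 × $3 = $15,123. Book value $33,272.
Year 2: 2,281 × $3 = $6,843. Book value $26,429.
Accumulated through year 2 = $48,395 − $26,429 = $21,966.

$21,966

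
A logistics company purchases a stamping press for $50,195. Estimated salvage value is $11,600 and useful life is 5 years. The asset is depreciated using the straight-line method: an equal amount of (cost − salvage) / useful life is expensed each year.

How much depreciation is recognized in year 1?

Depreciable base = $50,195 − $11,600 = $38,595.
Annual expense = $38,595 / 5 = $7,719.

$7,719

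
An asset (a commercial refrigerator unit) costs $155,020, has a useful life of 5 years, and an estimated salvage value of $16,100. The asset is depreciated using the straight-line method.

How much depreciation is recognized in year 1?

Depreciable base = $155,020 − $16,100 = $138,920.
Annual expense = $138,920 / 5 = $27,784.

$27,784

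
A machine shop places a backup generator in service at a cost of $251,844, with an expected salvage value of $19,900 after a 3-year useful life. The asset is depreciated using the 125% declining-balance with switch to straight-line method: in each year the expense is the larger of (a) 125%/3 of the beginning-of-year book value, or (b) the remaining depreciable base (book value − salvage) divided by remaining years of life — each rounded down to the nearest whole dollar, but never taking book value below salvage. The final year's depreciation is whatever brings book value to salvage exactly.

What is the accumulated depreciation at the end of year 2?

Depreciable base = $251,844 − $19,900 = $231,944.
Year 1: DB = ⌊$251,844 × 125%/3⌋ = $104,935; SL = ⌊$231,944/3⌋ = $77,314 → take DB $104,935. Book value $146,909.
Year 2: DB = ⌊$146,909 × 125%/3⌋ = $61,212; SL = ⌊$127,009/2⌋ = $63,504 → take SL $63,504. Book value $83,405.
Accumulated through year 2 = $251,844 − $83,405 = $168,439.

$168,439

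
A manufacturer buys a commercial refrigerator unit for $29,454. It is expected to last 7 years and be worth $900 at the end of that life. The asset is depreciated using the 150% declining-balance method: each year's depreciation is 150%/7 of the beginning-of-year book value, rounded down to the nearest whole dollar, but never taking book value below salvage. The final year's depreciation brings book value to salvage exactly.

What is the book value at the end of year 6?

Depreciable base = $29,454 − $900 = $28,554.
Year 1: ⌊$29,454 × 150%/7⌋ = $6,311. Book value $23,143.
Year 2: ⌊$23,143 × 150%/7⌋ = $4,959. Book value $18,184.
Year 3: ⌊$18,184 × 150%/7⌋ = $3,896. Book value $14,288.
Year 4: ⌊$14,288 × 150%/7⌋ = $3,061. Book value $11,227.
Year 5: ⌊$11,227 × 150%/7⌋ = $2,405. Book value $8,822.
Year 6: ⌊$8,822 × 150%/7⌋ = $1,890. Book value $6,932.

$6,932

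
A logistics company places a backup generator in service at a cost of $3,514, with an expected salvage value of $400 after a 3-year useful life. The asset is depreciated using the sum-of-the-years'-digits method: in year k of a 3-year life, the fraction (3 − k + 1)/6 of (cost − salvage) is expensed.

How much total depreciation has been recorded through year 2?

$2,595

Depreciable base = $3,514 − $400 = $3,114.
Sum of the years' digits = 3+2+1 = 6.
Year 1: $3,114 × 3/6 = $1,557. Book value $1,957.
Year 2: $3,114 × 2/6 = $1,038. Book value $919.
Accumulated through year 2 = $3,514 − $919 = $2,595.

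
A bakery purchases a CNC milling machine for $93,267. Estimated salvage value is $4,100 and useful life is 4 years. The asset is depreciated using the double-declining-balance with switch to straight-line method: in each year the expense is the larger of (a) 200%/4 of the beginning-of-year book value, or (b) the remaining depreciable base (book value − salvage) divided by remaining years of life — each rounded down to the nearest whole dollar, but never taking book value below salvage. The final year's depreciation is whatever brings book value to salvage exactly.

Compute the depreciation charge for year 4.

$7,559

Depreciable base = $93,267 − $4,100 = $89,167.
Year 1: DB = ⌊$93,267 × 200%/4⌋ = $46,633; SL = ⌊$89,167/4⌋ = $22,291 → take DB $46,633. Book value $46,634.
Year 2: DB = ⌊$46,634 × 200%/4⌋ = $23,317; SL = ⌊$42,534/3⌋ = $14,178 → take DB $23,317. Book value $23,317.
Year 3: DB = ⌊$23,317 × 200%/4⌋ = $11,658; SL = ⌊$19,217/2⌋ = $9,608 → take DB $11,658. Book value $11,659.
Year 4 (final): $11,659 − $4,100 = $7,559. Book value $4,100.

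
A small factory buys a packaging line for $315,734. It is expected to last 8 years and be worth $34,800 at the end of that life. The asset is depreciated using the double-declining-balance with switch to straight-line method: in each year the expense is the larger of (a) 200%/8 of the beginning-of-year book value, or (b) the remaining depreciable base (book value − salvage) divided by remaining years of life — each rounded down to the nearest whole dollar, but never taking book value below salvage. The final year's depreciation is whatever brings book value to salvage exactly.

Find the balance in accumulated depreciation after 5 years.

$240,808

Depreciable base = $315,734 − $34,800 = $280,934.
Year 1: DB = ⌊$315,734 × 200%/8⌋ = $78,933; SL = ⌊$280,934/8⌋ = $35,116 → take DB $78,933. Book value $236,801.
Year 2: DB = ⌊$236,801 × 200%/8⌋ = $59,200; SL = ⌊$202,001/7⌋ = $28,857 → take DB $59,200. Book value $177,601.
Year 3: DB = ⌊$177,601 × 200%/8⌋ = $44,400; SL = ⌊$142,801/6⌋ = $23,800 → take DB $44,400. Book value $133,201.
Year 4: DB = ⌊$133,201 × 200%/8⌋ = $33,300; SL = ⌊$98,401/5⌋ = $19,680 → take DB $33,300. Book value $99,901.
Year 5: DB = ⌊$99,901 × 200%/8⌋ = $24,975; SL = ⌊$65,101/4⌋ = $16,275 → take DB $24,975. Book value $74,926.
Accumulated through year 5 = $315,734 − $74,926 = $240,808.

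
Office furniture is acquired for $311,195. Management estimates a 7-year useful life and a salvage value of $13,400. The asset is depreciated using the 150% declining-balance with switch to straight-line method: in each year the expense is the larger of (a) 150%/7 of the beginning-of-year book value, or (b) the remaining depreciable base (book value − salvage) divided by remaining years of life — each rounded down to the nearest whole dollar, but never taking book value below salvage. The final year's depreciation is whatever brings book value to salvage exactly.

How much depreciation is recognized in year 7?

$34,388

Depreciable base = $311,195 − $13,400 = $297,795.
Year 1: DB = ⌊$311,195 × 150%/7⌋ = $66,684; SL = ⌊$297,795/7⌋ = $42,542 → take DB $66,684. Book value $244,511.
Year 2: DB = ⌊$244,511 × 150%/7⌋ = $52,395; SL = ⌊$231,111/6⌋ = $38,518 → take DB $52,395. Book value $192,116.
Year 3: DB = ⌊$192,116 × 150%/7⌋ = $41,167; SL = ⌊$178,716/5⌋ = $35,743 → take DB $41,167. Book value $150,949.
Year 4: DB = ⌊$150,949 × 150%/7⌋ = $32,346; SL = ⌊$137,549/4⌋ = $34,387 → take SL $34,387. Book value $116,562.
Year 5: DB = ⌊$116,562 × 150%/7⌋ = $24,977; SL = ⌊$103,162/3⌋ = $34,387 → take SL $34,387. Book value $82,175.
Year 6: DB = ⌊$82,175 × 150%/7⌋ = $17,608; SL = ⌊$68,775/2⌋ = $34,387 → take SL $34,387. Book value $47,788.
Year 7 (final): $47,788 − $13,400 = $34,388. Book value $13,400.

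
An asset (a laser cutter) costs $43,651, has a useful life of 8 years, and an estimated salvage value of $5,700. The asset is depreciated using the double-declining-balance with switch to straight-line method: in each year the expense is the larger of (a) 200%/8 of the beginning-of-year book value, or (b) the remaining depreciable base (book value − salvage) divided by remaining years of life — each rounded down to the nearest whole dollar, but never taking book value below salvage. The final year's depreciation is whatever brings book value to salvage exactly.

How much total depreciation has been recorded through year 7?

Depreciable base = $43,651 − $5,700 = $37,951.
Year 1: DB = ⌊$43,651 × 200%/8⌋ = $10,912; SL = ⌊$37,951/8⌋ = $4,743 → take DB $10,912. Book value $32,739.
Year 2: DB = ⌊$32,739 × 200%/8⌋ = $8,184; SL = ⌊$27,039/7⌋ = $3,862 → take DB $8,184. Book value $24,555.
Year 3: DB = ⌊$24,555 × 200%/8⌋ = $6,138; SL = ⌊$18,855/6⌋ = $3,142 → take DB $6,138. Book value $18,417.
Year 4: DB = ⌊$18,417 × 200%/8⌋ = $4,604; SL = ⌊$12,717/5⌋ = $2,543 → take DB $4,604. Book value $13,813.
Year 5: DB = ⌊$13,813 × 200%/8⌋ = $3,453; SL = ⌊$8,113/4⌋ = $2,028 → take DB $3,453. Book value $10,360.
Year 6: DB = ⌊$10,360 × 200%/8⌋ = $2,590; SL = ⌊$4,660/3⌋ = $1,553 → take DB $2,590. Book value $7,770.
Year 7: DB = ⌊$7,770 × 200%/8⌋ = $1,942; SL = ⌊$2,070/2⌋ = $1,035 → take DB $1,942. Book value $5,828.
Accumulated through year 7 = $43,651 − $5,828 = $37,823.

$37,823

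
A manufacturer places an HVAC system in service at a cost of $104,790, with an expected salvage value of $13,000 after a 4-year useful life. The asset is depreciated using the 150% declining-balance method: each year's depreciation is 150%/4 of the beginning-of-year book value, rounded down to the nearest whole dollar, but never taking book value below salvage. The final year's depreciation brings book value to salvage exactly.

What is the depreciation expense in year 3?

$15,350

Depreciable base = $104,790 − $13,000 = $91,790.
Year 1: ⌊$104,790 × 150%/4⌋ = $39,296. Book value $65,494.
Year 2: ⌊$65,494 × 150%/4⌋ = $24,560. Book value $40,934.
Year 3: ⌊$40,934 × 150%/4⌋ = $15,350. Book value $25,584.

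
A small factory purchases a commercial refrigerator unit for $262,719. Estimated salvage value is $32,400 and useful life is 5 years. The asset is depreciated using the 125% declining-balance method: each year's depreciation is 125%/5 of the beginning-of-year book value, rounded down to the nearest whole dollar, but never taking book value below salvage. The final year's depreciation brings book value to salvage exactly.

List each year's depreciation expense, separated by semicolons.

$65,679; $49,260; $36,945; $27,708; $50,727

Depreciable base = $262,719 − $32,400 = $230,319.
Year 1: ⌊$262,719 × 125%/5⌋ = $65,679. Book value $197,040.
Year 2: ⌊$197,040 × 125%/5⌋ = $49,260. Book value $147,780.
Year 3: ⌊$147,780 × 125%/5⌋ = $36,945. Book value $110,835.
Year 4: ⌊$110,835 × 125%/5⌋ = $27,708. Book value $83,127.
Year 5 (final): $83,127 − $32,400 = $50,727. Book value $32,400.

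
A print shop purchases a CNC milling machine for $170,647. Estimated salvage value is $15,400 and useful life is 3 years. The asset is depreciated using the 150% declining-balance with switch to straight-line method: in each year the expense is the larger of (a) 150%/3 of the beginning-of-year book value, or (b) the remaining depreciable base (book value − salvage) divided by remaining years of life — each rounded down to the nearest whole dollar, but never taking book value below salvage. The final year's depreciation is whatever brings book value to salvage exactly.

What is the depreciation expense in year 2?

Depreciable base = $170,647 − $15,400 = $155,247.
Year 1: DB = ⌊$170,647 × 150%/3⌋ = $85,323; SL = ⌊$155,247/3⌋ = $51,749 → take DB $85,323. Book value $85,324.
Year 2: DB = ⌊$85,324 × 150%/3⌋ = $42,662; SL = ⌊$69,924/2⌋ = $34,962 → take DB $42,662. Book value $42,662.

$42,662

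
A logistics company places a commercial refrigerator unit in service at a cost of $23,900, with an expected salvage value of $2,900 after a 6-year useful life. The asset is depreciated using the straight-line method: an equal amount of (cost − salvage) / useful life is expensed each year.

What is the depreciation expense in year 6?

$3,500

Depreciable base = $23,900 − $2,900 = $21,000.
Annual expense = $21,000 / 6 = $3,500.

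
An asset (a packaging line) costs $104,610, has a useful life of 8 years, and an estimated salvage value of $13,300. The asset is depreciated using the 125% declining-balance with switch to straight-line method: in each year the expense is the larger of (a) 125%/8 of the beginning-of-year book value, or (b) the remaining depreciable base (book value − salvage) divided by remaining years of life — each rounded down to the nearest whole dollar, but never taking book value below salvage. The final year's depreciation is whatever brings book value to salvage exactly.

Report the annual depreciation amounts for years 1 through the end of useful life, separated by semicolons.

$16,345; $13,791; $11,636; $9,907; $9,907; $9,908; $9,908; $9,908

Depreciable base = $104,610 − $13,300 = $91,310.
Year 1: DB = ⌊$104,610 × 125%/8⌋ = $16,345; SL = ⌊$91,310/8⌋ = $11,413 → take DB $16,345. Book value $88,265.
Year 2: DB = ⌊$88,265 × 125%/8⌋ = $13,791; SL = ⌊$74,965/7⌋ = $10,709 → take DB $13,791. Book value $74,474.
Year 3: DB = ⌊$74,474 × 125%/8⌋ = $11,636; SL = ⌊$61,174/6⌋ = $10,195 → take DB $11,636. Book value $62,838.
Year 4: DB = ⌊$62,838 × 125%/8⌋ = $9,818; SL = ⌊$49,538/5⌋ = $9,907 → take SL $9,907. Book value $52,931.
Year 5: DB = ⌊$52,931 × 125%/8⌋ = $8,270; SL = ⌊$39,631/4⌋ = $9,907 → take SL $9,907. Book value $43,024.
Year 6: DB = ⌊$43,024 × 125%/8⌋ = $6,722; SL = ⌊$29,724/3⌋ = $9,908 → take SL $9,908. Book value $33,116.
Year 7: DB = ⌊$33,116 × 125%/8⌋ = $5,174; SL = ⌊$19,816/2⌋ = $9,908 → take SL $9,908. Book value $23,208.
Year 8 (final): $23,208 − $13,300 = $9,908. Book value $13,300.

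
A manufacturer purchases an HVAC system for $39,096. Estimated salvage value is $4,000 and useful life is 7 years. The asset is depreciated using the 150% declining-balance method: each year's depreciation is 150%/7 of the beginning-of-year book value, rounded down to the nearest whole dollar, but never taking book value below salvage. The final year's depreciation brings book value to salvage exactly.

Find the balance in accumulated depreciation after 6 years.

$29,896

Depreciable base = $39,096 − $4,000 = $35,096.
Year 1: ⌊$39,096 × 150%/7⌋ = $8,377. Book value $30,719.
Year 2: ⌊$30,719 × 150%/7⌋ = $6,582. Book value $24,137.
Year 3: ⌊$24,137 × 150%/7⌋ = $5,172. Book value $18,965.
Year 4: ⌊$18,965 × 150%/7⌋ = $4,063. Book value $14,902.
Year 5: ⌊$14,902 × 150%/7⌋ = $3,193. Book value $11,709.
Year 6: ⌊$11,709 × 150%/7⌋ = $2,509. Book value $9,200.
Accumulated through year 6 = $39,096 − $9,200 = $29,896.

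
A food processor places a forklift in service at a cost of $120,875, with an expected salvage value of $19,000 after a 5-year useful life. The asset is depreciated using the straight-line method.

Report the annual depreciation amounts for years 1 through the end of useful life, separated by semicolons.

Depreciable base = $120,875 − $19,000 = $101,875.
Annual expense = $101,875 / 5 = $20,375.
End of year 1: book value $100,500.
End of year 2: book value $80,125.
End of year 3: book value $59,750.
End of year 4: book value $39,375.
End of year 5: book value $19,000.

$20,375; $20,375; $20,375; $20,375; $20,375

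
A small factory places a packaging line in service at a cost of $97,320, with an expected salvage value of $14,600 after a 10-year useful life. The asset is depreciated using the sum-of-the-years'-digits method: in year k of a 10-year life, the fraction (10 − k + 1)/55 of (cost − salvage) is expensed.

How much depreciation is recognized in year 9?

Depreciable base = $97,320 − $14,600 = $82,720.
Sum of the years' digits = 10+9+8+7+6+5+4+3+2+1 = 55.
Year 1: $82,720 × 10/55 = $15,040. Book value $82,280.
Year 2: $82,720 × 9/55 = $13,536. Book value $68,744.
Year 3: $82,720 × 8/55 = $12,032. Book value $56,712.
Year 4: $82,720 × 7/55 = $10,528. Book value $46,184.
Year 5: $82,720 × 6/55 = $9,024. Book value $37,160.
Year 6: $82,720 × 5/55 = $7,520. Book value $29,640.
Year 7: $82,720 × 4/55 = $6,016. Book value $23,624.
Year 8: $82,720 × 3/55 = $4,512. Book value $19,112.
Year 9: $82,720 × 2/55 = $3,008. Book value $16,104.

$3,008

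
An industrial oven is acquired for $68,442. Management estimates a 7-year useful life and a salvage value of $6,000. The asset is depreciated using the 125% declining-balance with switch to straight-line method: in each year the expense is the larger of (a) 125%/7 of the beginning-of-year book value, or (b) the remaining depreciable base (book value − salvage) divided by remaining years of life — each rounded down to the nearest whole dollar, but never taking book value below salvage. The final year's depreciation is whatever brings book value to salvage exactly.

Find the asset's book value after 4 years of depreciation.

$29,952

Depreciable base = $68,442 − $6,000 = $62,442.
Year 1: DB = ⌊$68,442 × 125%/7⌋ = $12,221; SL = ⌊$62,442/7⌋ = $8,920 → take DB $12,221. Book value $56,221.
Year 2: DB = ⌊$56,221 × 125%/7⌋ = $10,039; SL = ⌊$50,221/6⌋ = $8,370 → take DB $10,039. Book value $46,182.
Year 3: DB = ⌊$46,182 × 125%/7⌋ = $8,246; SL = ⌊$40,182/5⌋ = $8,036 → take DB $8,246. Book value $37,936.
Year 4: DB = ⌊$37,936 × 125%/7⌋ = $6,774; SL = ⌊$31,936/4⌋ = $7,984 → take SL $7,984. Book value $29,952.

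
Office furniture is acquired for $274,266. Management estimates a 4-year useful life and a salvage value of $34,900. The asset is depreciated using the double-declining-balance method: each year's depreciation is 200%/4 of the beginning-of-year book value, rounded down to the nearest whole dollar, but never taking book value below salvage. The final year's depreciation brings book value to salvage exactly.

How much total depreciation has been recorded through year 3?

$239,366

Depreciable base = $274,266 − $34,900 = $239,366.
Year 1: ⌊$274,266 × 200%/4⌋ = $137,133. Book value $137,133.
Year 2: ⌊$137,133 × 200%/4⌋ = $68,566. Book value $68,567.
Year 3: ⌊$68,567 × 200%/4⌋ = $34,283, capped at $33,667. Book value $34,900.
Accumulated through year 3 = $274,266 − $34,900 = $239,366.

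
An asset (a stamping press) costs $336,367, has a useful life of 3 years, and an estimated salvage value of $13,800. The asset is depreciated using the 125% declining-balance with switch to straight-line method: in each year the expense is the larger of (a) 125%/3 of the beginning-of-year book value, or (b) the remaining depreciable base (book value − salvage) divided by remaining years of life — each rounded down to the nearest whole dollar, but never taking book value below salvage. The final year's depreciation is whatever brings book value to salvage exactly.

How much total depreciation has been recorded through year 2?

$231,359

Depreciable base = $336,367 − $13,800 = $322,567.
Year 1: DB = ⌊$336,367 × 125%/3⌋ = $140,152; SL = ⌊$322,567/3⌋ = $107,522 → take DB $140,152. Book value $196,215.
Year 2: DB = ⌊$196,215 × 125%/3⌋ = $81,756; SL = ⌊$182,415/2⌋ = $91,207 → take SL $91,207. Book value $105,008.
Accumulated through year 2 = $336,367 − $105,008 = $231,359.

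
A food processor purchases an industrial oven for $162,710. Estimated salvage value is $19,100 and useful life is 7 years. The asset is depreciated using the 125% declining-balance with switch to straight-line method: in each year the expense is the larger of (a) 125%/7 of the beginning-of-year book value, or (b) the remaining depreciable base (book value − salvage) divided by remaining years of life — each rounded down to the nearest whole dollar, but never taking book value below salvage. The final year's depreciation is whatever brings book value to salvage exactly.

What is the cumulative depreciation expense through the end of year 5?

$108,068

Depreciable base = $162,710 − $19,100 = $143,610.
Year 1: DB = ⌊$162,710 × 125%/7⌋ = $29,055; SL = ⌊$143,610/7⌋ = $20,515 → take DB $29,055. Book value $133,655.
Year 2: DB = ⌊$133,655 × 125%/7⌋ = $23,866; SL = ⌊$114,555/6⌋ = $19,092 → take DB $23,866. Book value $109,789.
Year 3: DB = ⌊$109,789 × 125%/7⌋ = $19,605; SL = ⌊$90,689/5⌋ = $18,137 → take DB $19,605. Book value $90,184.
Year 4: DB = ⌊$90,184 × 125%/7⌋ = $16,104; SL = ⌊$71,084/4⌋ = $17,771 → take SL $17,771. Book value $72,413.
Year 5: DB = ⌊$72,413 × 125%/7⌋ = $12,930; SL = ⌊$53,313/3⌋ = $17,771 → take SL $17,771. Book value $54,642.
Accumulated through year 5 = $162,710 − $54,642 = $108,068.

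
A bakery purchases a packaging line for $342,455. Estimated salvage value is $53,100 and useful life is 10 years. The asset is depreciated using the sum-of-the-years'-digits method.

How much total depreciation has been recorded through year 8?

Depreciable base = $342,455 − $53,100 = $289,355.
Sum of the years' digits = 10+9+8+7+6+5+4+3+2+1 = 55.
Year 1: $289,355 × 10/55 = $52,610. Book value $289,845.
Year 2: $289,355 × 9/55 = $47,349. Book value $242,496.
Year 3: $289,355 × 8/55 = $42,088. Book value $200,408.
Year 4: $289,355 × 7/55 = $36,827. Book value $163,581.
Year 5: $289,355 × 6/55 = $31,566. Book value $132,015.
Year 6: $289,355 × 5/55 = $26,305. Book value $105,710.
Year 7: $289,355 × 4/55 = $21,044. Book value $84,666.
Year 8: $289,355 × 3/55 = $15,783. Book value $68,883.
Accumulated through year 8 = $342,455 − $68,883 = $273,572.

$273,572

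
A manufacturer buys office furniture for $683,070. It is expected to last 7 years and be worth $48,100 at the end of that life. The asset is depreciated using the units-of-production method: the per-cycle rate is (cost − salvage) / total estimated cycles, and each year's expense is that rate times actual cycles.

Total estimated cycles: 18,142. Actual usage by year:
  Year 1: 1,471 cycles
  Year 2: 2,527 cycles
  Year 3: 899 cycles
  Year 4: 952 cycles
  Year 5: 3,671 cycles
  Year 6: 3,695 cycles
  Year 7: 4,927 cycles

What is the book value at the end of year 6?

$220,545

Depreciable base = $683,070 − $48,100 = $634,970.
Rate = $634,970 / 18,142 cycles = $35 per cycle.
Year 1: 1,471 × $35 = $51,485. Book value $631,585.
Year 2: 2,527 × $35 = $88,445. Book value $543,140.
Year 3: 899 × $35 = $31,465. Book value $511,675.
Year 4: 952 × $35 = $33,320. Book value $478,355.
Year 5: 3,671 × $35 = $128,485. Book value $349,870.
Year 6: 3,695 × $35 = $129,325. Book value $220,545.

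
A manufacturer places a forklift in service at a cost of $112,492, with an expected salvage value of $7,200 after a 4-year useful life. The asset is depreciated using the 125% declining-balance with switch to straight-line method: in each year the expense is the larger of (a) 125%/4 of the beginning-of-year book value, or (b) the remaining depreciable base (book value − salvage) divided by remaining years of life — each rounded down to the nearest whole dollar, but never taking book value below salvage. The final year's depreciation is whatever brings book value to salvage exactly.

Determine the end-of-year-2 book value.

Depreciable base = $112,492 − $7,200 = $105,292.
Year 1: DB = ⌊$112,492 × 125%/4⌋ = $35,153; SL = ⌊$105,292/4⌋ = $26,323 → take DB $35,153. Book value $77,339.
Year 2: DB = ⌊$77,339 × 125%/4⌋ = $24,168; SL = ⌊$70,139/3⌋ = $23,379 → take DB $24,168. Book value $53,171.

$53,171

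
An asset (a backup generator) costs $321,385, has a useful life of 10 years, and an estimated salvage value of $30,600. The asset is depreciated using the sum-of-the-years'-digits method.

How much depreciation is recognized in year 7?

Depreciable base = $321,385 − $30,600 = $290,785.
Sum of the years' digits = 10+9+8+7+6+5+4+3+2+1 = 55.
Year 1: $290,785 × 10/55 = $52,870. Book value $268,515.
Year 2: $290,785 × 9/55 = $47,583. Book value $220,932.
Year 3: $290,785 × 8/55 = $42,296. Book value $178,636.
Year 4: $290,785 × 7/55 = $37,009. Book value $141,627.
Year 5: $290,785 × 6/55 = $31,722. Book value $109,905.
Year 6: $290,785 × 5/55 = $26,435. Book value $83,470.
Year 7: $290,785 × 4/55 = $21,148. Book value $62,322.

$21,148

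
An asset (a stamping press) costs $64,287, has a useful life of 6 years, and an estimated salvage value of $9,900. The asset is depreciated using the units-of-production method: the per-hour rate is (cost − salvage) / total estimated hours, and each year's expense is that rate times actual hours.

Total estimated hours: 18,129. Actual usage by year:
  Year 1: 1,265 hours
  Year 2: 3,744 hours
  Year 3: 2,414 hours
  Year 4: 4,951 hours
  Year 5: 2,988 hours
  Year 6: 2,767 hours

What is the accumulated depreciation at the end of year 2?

Depreciable base = $64,287 − $9,900 = $54,387.
Rate = $54,387 / 18,129 hours = $3 per hour.
Year 1: 1,265 × $3 = $3,795. Book value $60,492.
Year 2: 3,744 × $3 = $11,232. Book value $49,260.
Accumulated through year 2 = $64,287 − $49,260 = $15,027.

$15,027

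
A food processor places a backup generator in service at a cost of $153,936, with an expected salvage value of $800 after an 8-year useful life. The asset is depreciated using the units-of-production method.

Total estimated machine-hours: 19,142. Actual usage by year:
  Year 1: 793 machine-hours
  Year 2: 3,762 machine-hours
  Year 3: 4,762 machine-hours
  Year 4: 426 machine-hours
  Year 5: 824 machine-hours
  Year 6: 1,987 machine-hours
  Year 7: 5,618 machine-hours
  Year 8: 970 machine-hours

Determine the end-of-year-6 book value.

$53,504

Depreciable base = $153,936 − $800 = $153,136.
Rate = $153,136 / 19,142 machine-hours = $8 per machine-hour.
Year 1: 793 × $8 = $6,344. Book value $147,592.
Year 2: 3,762 × $8 = $30,096. Book value $117,496.
Year 3: 4,762 × $8 = $38,096. Book value $79,400.
Year 4: 426 × $8 = $3,408. Book value $75,992.
Year 5: 824 × $8 = $6,592. Book value $69,400.
Year 6: 1,987 × $8 = $15,896. Book value $53,504.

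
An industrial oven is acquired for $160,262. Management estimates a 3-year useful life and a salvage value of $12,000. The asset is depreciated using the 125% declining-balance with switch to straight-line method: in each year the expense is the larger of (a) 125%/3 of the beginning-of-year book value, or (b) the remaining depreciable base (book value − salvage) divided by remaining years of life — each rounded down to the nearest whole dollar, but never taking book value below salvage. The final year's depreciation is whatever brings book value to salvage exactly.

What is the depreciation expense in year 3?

$40,744

Depreciable base = $160,262 − $12,000 = $148,262.
Year 1: DB = ⌊$160,262 × 125%/3⌋ = $66,775; SL = ⌊$148,262/3⌋ = $49,420 → take DB $66,775. Book value $93,487.
Year 2: DB = ⌊$93,487 × 125%/3⌋ = $38,952; SL = ⌊$81,487/2⌋ = $40,743 → take SL $40,743. Book value $52,744.
Year 3 (final): $52,744 − $12,000 = $40,744. Book value $12,000.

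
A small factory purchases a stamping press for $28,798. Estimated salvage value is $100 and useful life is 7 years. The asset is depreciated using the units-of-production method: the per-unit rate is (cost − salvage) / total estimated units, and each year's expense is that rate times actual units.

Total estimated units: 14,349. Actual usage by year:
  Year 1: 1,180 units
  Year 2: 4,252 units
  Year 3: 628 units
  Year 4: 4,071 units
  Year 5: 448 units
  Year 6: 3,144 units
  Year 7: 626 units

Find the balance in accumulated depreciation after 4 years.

Depreciable base = $28,798 − $100 = $28,698.
Rate = $28,698 / 14,349 units = $2 per unit.
Year 1: 1,180 × $2 = $2,360. Book value $26,438.
Year 2: 4,252 × $2 = $8,504. Book value $17,934.
Year 3: 628 × $2 = $1,256. Book value $16,678.
Year 4: 4,071 × $2 = $8,142. Book value $8,536.
Accumulated through year 4 = $28,798 − $8,536 = $20,262.

$20,262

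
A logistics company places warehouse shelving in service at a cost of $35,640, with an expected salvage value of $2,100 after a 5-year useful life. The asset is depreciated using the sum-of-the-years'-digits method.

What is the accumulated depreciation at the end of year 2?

$20,124

Depreciable base = $35,640 − $2,100 = $33,540.
Sum of the years' digits = 5+4+3+2+1 = 15.
Year 1: $33,540 × 5/15 = $11,180. Book value $24,460.
Year 2: $33,540 × 4/15 = $8,944. Book value $15,516.
Accumulated through year 2 = $35,640 − $15,516 = $20,124.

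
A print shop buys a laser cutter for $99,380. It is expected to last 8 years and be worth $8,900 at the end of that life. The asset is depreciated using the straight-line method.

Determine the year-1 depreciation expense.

$11,310

Depreciable base = $99,380 − $8,900 = $90,480.
Annual expense = $90,480 / 8 = $11,310.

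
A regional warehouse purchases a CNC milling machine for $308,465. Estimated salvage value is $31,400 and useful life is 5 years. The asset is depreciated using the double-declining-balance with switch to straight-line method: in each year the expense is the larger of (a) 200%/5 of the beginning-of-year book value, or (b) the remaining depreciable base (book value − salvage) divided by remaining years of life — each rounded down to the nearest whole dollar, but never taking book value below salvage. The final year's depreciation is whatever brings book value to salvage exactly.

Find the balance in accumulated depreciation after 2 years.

Depreciable base = $308,465 − $31,400 = $277,065.
Year 1: DB = ⌊$308,465 × 200%/5⌋ = $123,386; SL = ⌊$277,065/5⌋ = $55,413 → take DB $123,386. Book value $185,079.
Year 2: DB = ⌊$185,079 × 200%/5⌋ = $74,031; SL = ⌊$153,679/4⌋ = $38,419 → take DB $74,031. Book value $111,048.
Accumulated through year 2 = $308,465 − $111,048 = $197,417.

$197,417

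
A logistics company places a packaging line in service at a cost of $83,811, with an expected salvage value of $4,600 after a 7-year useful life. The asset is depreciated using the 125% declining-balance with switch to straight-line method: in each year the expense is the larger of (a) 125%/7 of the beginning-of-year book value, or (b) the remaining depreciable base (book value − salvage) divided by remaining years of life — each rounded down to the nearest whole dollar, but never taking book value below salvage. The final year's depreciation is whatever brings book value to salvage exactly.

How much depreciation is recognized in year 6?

Depreciable base = $83,811 − $4,600 = $79,211.
Year 1: DB = ⌊$83,811 × 125%/7⌋ = $14,966; SL = ⌊$79,211/7⌋ = $11,315 → take DB $14,966. Book value $68,845.
Year 2: DB = ⌊$68,845 × 125%/7⌋ = $12,293; SL = ⌊$64,245/6⌋ = $10,707 → take DB $12,293. Book value $56,552.
Year 3: DB = ⌊$56,552 × 125%/7⌋ = $10,098; SL = ⌊$51,952/5⌋ = $10,390 → take SL $10,390. Book value $46,162.
Year 4: DB = ⌊$46,162 × 125%/7⌋ = $8,243; SL = ⌊$41,562/4⌋ = $10,390 → take SL $10,390. Book value $35,772.
Year 5: DB = ⌊$35,772 × 125%/7⌋ = $6,387; SL = ⌊$31,172/3⌋ = $10,390 → take SL $10,390. Book value $25,382.
Year 6: DB = ⌊$25,382 × 125%/7⌋ = $4,532; SL = ⌊$20,782/2⌋ = $10,391 → take SL $10,391. Book value $14,991.

$10,391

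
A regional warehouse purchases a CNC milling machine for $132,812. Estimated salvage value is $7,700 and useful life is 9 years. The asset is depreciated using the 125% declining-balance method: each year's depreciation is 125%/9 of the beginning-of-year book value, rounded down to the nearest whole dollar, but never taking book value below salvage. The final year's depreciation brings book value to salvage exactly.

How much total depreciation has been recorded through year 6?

$78,661

Depreciable base = $132,812 − $7,700 = $125,112.
Year 1: ⌊$132,812 × 125%/9⌋ = $18,446. Book value $114,366.
Year 2: ⌊$114,366 × 125%/9⌋ = $15,884. Book value $98,482.
Year 3: ⌊$98,482 × 125%/9⌋ = $13,678. Book value $84,804.
Year 4: ⌊$84,804 × 125%/9⌋ = $11,778. Book value $73,026.
Year 5: ⌊$73,026 × 125%/9⌋ = $10,142. Book value $62,884.
Year 6: ⌊$62,884 × 125%/9⌋ = $8,733. Book value $54,151.
Accumulated through year 6 = $132,812 − $54,151 = $78,661.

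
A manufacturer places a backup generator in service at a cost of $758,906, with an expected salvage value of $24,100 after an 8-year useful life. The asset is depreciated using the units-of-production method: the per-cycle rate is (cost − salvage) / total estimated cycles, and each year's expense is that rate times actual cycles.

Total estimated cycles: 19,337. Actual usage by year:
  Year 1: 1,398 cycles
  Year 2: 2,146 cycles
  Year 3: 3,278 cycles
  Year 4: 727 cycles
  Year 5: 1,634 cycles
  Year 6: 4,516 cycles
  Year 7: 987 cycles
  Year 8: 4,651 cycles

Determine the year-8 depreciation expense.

$176,738

Depreciable base = $758,906 − $24,100 = $734,806.
Rate = $734,806 / 19,337 cycles = $38 per cycle.
Year 1: 1,398 × $38 = $53,124. Book value $705,782.
Year 2: 2,146 × $38 = $81,548. Book value $624,234.
Year 3: 3,278 × $38 = $124,564. Book value $499,670.
Year 4: 727 × $38 = $27,626. Book value $472,044.
Year 5: 1,634 × $38 = $62,092. Book value $409,952.
Year 6: 4,516 × $38 = $171,608. Book value $238,344.
Year 7: 987 × $38 = $37,506. Book value $200,838.
Year 8: 4,651 × $38 = $176,738. Book value $24,100.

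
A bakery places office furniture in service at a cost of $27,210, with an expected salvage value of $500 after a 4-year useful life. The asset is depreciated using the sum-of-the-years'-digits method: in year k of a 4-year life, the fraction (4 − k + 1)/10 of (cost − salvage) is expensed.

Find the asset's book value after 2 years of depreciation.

$8,513

Depreciable base = $27,210 − $500 = $26,710.
Sum of the years' digits = 4+3+2+1 = 10.
Year 1: $26,710 × 4/10 = $10,684. Book value $16,526.
Year 2: $26,710 × 3/10 = $8,013. Book value $8,513.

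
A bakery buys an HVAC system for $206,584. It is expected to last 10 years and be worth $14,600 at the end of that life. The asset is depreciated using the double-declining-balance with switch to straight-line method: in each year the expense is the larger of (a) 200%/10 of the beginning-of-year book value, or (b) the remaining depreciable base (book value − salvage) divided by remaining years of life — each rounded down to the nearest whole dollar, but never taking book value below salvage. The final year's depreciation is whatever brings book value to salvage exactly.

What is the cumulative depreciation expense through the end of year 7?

$163,259

Depreciable base = $206,584 − $14,600 = $191,984.
Year 1: DB = ⌊$206,584 × 200%/10⌋ = $41,316; SL = ⌊$191,984/10⌋ = $19,198 → take DB $41,316. Book value $165,268.
Year 2: DB = ⌊$165,268 × 200%/10⌋ = $33,053; SL = ⌊$150,668/9⌋ = $16,740 → take DB $33,053. Book value $132,215.
Year 3: DB = ⌊$132,215 × 200%/10⌋ = $26,443; SL = ⌊$117,615/8⌋ = $14,701 → take DB $26,443. Book value $105,772.
Year 4: DB = ⌊$105,772 × 200%/10⌋ = $21,154; SL = ⌊$91,172/7⌋ = $13,024 → take DB $21,154. Book value $84,618.
Year 5: DB = ⌊$84,618 × 200%/10⌋ = $16,923; SL = ⌊$70,018/6⌋ = $11,669 → take DB $16,923. Book value $67,695.
Year 6: DB = ⌊$67,695 × 200%/10⌋ = $13,539; SL = ⌊$53,095/5⌋ = $10,619 → take DB $13,539. Book value $54,156.
Year 7: DB = ⌊$54,156 × 200%/10⌋ = $10,831; SL = ⌊$39,556/4⌋ = $9,889 → take DB $10,831. Book value $43,325.
Accumulated through year 7 = $206,584 − $43,325 = $163,259.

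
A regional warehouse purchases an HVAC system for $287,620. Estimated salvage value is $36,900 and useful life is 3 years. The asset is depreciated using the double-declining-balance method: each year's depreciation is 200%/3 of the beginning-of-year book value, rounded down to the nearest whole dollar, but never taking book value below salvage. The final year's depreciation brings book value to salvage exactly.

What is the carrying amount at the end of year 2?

$36,900

Depreciable base = $287,620 − $36,900 = $250,720.
Year 1: ⌊$287,620 × 200%/3⌋ = $191,746. Book value $95,874.
Year 2: ⌊$95,874 × 200%/3⌋ = $63,916, capped at $58,974. Book value $36,900.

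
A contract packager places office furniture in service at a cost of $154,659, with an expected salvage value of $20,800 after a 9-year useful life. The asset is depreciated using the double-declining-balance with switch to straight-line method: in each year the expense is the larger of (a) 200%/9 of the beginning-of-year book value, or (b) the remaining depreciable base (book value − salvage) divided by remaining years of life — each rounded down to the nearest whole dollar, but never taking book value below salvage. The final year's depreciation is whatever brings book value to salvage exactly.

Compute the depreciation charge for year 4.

$16,170

Depreciable base = $154,659 − $20,800 = $133,859.
Year 1: DB = ⌊$154,659 × 200%/9⌋ = $34,368; SL = ⌊$133,859/9⌋ = $14,873 → take DB $34,368. Book value $120,291.
Year 2: DB = ⌊$120,291 × 200%/9⌋ = $26,731; SL = ⌊$99,491/8⌋ = $12,436 → take DB $26,731. Book value $93,560.
Year 3: DB = ⌊$93,560 × 200%/9⌋ = $20,791; SL = ⌊$72,760/7⌋ = $10,394 → take DB $20,791. Book value $72,769.
Year 4: DB = ⌊$72,769 × 200%/9⌋ = $16,170; SL = ⌊$51,969/6⌋ = $8,661 → take DB $16,170. Book value $56,599.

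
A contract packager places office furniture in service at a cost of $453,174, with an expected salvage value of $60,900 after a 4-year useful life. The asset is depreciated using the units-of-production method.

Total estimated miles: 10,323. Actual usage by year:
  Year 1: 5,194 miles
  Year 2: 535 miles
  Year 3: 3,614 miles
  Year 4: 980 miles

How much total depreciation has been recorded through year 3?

$355,034

Depreciable base = $453,174 − $60,900 = $392,274.
Rate = $392,274 / 10,323 miles = $38 per mile.
Year 1: 5,194 × $38 = $197,372. Book value $255,802.
Year 2: 535 × $38 = $20,330. Book value $235,472.
Year 3: 3,614 × $38 = $137,332. Book value $98,140.
Accumulated through year 3 = $453,174 − $98,140 = $355,034.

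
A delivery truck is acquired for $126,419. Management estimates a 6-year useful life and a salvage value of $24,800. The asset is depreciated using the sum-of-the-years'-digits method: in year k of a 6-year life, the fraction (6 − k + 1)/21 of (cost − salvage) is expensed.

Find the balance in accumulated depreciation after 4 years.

$87,102

Depreciable base = $126,419 − $24,800 = $101,619.
Sum of the years' digits = 6+5+4+3+2+1 = 21.
Year 1: $101,619 × 6/21 = $29,034. Book value $97,385.
Year 2: $101,619 × 5/21 = $24,195. Book value $73,190.
Year 3: $101,619 × 4/21 = $19,356. Book value $53,834.
Year 4: $101,619 × 3/21 = $14,517. Book value $39,317.
Accumulated through year 4 = $126,419 − $39,317 = $87,102.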